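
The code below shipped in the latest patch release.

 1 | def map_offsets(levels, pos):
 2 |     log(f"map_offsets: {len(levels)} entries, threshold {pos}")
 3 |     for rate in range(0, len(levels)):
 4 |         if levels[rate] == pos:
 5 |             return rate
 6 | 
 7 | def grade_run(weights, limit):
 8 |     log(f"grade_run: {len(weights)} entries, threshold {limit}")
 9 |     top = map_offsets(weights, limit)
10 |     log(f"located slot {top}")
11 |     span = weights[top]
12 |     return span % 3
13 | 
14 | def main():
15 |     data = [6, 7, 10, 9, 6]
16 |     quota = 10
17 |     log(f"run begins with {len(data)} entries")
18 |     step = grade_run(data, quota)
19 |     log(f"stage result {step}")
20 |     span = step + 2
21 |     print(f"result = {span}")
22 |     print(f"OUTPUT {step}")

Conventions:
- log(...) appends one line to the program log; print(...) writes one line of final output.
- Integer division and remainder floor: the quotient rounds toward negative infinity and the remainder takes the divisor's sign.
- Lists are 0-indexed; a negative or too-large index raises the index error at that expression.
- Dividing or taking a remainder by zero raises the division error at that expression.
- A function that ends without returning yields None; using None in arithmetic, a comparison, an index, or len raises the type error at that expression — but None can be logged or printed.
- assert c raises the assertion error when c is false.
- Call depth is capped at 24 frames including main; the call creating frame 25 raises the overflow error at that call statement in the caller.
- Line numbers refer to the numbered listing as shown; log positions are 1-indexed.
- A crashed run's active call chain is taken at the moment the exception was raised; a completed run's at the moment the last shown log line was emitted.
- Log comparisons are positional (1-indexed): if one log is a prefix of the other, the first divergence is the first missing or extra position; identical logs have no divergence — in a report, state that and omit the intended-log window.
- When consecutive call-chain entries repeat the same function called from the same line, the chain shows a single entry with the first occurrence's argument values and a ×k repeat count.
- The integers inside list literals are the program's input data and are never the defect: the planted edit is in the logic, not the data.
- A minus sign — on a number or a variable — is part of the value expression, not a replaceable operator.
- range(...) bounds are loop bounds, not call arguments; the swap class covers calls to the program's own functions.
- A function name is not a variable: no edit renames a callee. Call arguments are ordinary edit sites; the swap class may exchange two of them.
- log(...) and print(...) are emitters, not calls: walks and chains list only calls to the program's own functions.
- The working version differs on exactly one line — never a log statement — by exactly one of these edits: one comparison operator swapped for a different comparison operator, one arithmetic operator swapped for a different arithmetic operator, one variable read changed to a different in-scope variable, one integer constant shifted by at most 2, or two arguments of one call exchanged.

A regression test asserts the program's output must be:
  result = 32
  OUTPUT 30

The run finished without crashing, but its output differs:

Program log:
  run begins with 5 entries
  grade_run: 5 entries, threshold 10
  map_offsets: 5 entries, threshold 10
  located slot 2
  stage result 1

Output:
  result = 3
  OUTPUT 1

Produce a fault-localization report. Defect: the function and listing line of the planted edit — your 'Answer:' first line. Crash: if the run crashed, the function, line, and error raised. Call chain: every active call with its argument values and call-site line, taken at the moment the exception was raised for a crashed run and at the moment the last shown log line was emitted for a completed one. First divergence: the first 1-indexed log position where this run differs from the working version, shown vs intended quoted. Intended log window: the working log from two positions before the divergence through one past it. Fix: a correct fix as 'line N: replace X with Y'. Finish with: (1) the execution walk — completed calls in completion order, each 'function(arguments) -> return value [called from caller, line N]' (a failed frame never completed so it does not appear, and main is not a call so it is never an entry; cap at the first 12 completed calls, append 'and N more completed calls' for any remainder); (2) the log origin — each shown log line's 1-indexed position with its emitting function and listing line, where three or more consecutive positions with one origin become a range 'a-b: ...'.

Answer: the defect is in grade_run at line 12.
The tell: The earliest visible damage is log position 5 — 'stage result 1' rather than the intended 'stage result 30'.
Call chain: main.
First divergence: at position 5 the run shows 'stage result 1' where the working version logs 'stage result 30'.
Intended log window:
  3: map_offsets: 5 entries, threshold 10
  4: located slot 2
  5: stage result 30
Execution walk:
  map_offsets([6, 7, 10, 9, 6], 10) -> 2  [called from grade_run, line 9]
  grade_run([6, 7, 10, 9, 6], 10) -> 1  [called from main, line 18]
Log line origins:
  1: from main, line 17
  2: from grade_run, line 8
  3: from map_offsets, line 2
  4: from grade_run, line 10
  5: from main, line 19
A correct fix: line 12: replace `%` with `*`.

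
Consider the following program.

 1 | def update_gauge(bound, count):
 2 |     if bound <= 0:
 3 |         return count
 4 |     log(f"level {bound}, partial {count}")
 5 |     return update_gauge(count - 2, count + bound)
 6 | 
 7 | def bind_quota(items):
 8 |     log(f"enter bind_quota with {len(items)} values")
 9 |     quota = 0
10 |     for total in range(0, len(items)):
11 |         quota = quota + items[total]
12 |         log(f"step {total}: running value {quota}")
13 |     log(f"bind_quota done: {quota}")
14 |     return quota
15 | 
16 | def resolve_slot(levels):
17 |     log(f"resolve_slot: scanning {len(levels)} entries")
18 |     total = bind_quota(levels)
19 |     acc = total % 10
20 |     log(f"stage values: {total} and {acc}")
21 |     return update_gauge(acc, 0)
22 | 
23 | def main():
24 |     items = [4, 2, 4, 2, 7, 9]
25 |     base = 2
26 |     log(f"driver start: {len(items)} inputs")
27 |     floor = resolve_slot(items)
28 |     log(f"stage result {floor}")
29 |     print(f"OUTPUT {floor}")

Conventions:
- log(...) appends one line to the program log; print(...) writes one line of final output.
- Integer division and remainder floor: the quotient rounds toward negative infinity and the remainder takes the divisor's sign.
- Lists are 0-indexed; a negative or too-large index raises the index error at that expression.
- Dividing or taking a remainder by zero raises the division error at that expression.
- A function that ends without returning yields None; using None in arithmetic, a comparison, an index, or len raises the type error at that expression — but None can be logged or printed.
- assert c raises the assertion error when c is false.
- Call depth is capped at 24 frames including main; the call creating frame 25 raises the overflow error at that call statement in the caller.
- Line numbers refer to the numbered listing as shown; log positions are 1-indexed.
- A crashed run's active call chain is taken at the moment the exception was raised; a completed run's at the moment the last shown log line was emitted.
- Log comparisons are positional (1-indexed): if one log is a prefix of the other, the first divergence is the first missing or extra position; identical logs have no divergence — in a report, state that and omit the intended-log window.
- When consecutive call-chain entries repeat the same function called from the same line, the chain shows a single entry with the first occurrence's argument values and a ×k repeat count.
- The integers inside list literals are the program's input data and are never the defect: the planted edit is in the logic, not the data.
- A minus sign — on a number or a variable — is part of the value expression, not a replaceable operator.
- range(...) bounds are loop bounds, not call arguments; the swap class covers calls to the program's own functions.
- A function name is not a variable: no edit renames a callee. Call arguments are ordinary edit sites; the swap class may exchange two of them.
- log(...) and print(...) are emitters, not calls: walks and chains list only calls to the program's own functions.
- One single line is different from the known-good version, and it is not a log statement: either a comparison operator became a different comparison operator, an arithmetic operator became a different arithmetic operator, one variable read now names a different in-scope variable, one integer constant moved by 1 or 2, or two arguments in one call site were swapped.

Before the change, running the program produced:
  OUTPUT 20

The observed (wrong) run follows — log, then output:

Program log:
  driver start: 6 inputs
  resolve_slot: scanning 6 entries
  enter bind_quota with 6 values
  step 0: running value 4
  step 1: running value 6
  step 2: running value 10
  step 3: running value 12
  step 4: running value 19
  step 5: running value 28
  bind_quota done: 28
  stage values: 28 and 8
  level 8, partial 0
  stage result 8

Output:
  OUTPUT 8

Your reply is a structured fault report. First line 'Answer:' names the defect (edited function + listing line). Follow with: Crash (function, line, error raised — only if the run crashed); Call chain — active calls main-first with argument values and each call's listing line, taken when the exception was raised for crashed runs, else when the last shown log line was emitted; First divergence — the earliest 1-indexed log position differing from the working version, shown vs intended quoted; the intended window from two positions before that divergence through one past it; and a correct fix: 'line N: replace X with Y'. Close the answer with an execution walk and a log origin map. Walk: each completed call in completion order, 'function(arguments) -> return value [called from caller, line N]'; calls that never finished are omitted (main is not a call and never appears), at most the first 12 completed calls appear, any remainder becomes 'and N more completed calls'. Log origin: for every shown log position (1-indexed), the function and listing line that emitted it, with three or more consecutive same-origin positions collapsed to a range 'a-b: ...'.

Answer: the defect is in update_gauge at line 5.
Key observation: Position 13 is the first bad log line: 'stage result 8' should read 'level 6, partial 8'.
Call chain: main.
First divergence: at position 13 the run shows 'stage result 8' where the working version logs 'level 6, partial 8'.
Intended log window:
  11: stage values: 28 and 8
  12: level 8, partial 0
  13: level 6, partial 8
  14: level 4, partial 14
Execution walk:
  bind_quota([4, 2, 4, 2, 7, 9]) -> 28  [called from resolve_slot, line 18]
  update_gauge(-2, 8) -> 8  [called from update_gauge, line 5]
  update_gauge(8, 0) -> 8  [called from resolve_slot, line 21]
  resolve_slot([4, 2, 4, 2, 7, 9]) -> 8  [called from main, line 27]
Log line origins:
  1: emitted by main (line 26)
  2: emitted by resolve_slot (line 17)
  3: emitted by bind_quota (line 8)
  4-9: emitted by bind_quota (line 12)
  10: emitted by bind_quota (line 13)
  11: emitted by resolve_slot (line 20)
  12: emitted by update_gauge (line 4)
  13: emitted by main (line 28)
A correct fix: line 5: replace `count - 2` with `bound - 2`.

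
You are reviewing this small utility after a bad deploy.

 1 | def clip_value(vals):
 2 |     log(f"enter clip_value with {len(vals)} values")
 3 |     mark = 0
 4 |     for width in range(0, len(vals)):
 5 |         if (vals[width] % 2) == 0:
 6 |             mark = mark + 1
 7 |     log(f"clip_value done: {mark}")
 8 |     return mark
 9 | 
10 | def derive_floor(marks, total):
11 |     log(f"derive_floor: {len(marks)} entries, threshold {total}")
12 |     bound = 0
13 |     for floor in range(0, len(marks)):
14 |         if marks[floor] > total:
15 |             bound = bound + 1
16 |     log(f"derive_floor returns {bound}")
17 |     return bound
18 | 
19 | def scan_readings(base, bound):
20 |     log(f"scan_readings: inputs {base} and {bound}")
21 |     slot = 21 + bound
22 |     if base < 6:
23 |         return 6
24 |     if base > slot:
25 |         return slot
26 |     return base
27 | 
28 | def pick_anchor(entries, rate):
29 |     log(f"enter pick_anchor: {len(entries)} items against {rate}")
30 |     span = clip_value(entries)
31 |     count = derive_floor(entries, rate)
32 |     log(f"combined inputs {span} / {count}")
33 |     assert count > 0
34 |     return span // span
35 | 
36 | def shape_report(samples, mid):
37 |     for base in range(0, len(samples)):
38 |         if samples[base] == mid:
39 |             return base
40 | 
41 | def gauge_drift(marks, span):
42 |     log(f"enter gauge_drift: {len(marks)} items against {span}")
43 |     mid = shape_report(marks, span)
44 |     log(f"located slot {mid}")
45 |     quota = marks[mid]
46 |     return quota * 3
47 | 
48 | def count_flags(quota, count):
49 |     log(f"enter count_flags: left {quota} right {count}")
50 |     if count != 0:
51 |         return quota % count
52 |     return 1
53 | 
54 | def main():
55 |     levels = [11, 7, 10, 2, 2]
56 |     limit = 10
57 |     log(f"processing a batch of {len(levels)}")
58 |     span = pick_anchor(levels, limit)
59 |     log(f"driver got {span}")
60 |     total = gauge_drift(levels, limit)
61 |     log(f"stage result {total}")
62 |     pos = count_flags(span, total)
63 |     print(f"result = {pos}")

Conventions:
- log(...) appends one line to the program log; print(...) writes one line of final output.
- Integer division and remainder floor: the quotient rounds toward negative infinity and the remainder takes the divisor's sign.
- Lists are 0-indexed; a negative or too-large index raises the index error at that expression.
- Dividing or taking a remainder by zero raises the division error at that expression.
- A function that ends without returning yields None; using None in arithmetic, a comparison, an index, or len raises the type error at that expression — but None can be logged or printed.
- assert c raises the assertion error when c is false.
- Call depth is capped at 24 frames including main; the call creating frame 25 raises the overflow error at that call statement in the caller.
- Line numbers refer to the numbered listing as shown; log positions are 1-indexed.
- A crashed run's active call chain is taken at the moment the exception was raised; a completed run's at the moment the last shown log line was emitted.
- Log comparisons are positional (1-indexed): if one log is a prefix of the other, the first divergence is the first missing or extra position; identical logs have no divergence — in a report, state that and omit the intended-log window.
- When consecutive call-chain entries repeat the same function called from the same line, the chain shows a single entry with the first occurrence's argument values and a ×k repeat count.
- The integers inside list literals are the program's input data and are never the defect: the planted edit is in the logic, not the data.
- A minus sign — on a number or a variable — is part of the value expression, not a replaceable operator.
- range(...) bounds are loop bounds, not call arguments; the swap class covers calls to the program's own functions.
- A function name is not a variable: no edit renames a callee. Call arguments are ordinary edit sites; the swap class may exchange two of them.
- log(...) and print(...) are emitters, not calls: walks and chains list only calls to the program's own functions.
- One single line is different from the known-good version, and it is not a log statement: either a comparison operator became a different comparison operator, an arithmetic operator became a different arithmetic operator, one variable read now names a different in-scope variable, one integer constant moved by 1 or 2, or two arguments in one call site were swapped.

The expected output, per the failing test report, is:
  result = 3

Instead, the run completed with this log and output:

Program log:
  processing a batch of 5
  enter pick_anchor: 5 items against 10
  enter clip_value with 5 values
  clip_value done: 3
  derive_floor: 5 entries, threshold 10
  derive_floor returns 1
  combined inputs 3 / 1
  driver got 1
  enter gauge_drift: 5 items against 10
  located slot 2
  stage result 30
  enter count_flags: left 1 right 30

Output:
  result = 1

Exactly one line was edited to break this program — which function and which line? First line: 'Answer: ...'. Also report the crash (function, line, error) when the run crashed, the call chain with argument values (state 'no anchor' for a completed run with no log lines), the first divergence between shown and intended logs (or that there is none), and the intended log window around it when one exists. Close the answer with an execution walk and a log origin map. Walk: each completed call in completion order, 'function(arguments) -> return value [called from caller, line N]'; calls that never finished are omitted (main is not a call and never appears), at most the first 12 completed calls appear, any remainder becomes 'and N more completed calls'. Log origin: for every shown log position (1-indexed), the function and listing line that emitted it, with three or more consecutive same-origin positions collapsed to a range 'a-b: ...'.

Answer: the defect is in pick_anchor at line 34.
Key fact: The log first diverges at position 8: the faulty run prints 'driver got 1' where the working version prints 'driver got 3'.
Call chain: main -> count_flags(1, 30) (called at line 62).
First divergence: position 8 — the shown line 'driver got 1' should read 'driver got 3'.
Intended log window:
  6: derive_floor returns 1
  7: combined inputs 3 / 1
  8: driver got 3
  9: enter gauge_drift: 5 items against 10
Execution walk:
  clip_value([11, 7, 10, 2, 2]) -> 3  [called from pick_anchor, line 30]
  derive_floor([11, 7, 10, 2, 2], 10) -> 1  [called from pick_anchor, line 31]
  pick_anchor([11, 7, 10, 2, 2], 10) -> 1  [called from main, line 58]
  shape_report([11, 7, 10, 2, 2], 10) -> 2  [called from gauge_drift, line 43]
  gauge_drift([11, 7, 10, 2, 2], 10) -> 30  [called from main, line 60]
  count_flags(1, 30) -> 1  [called from main, line 62]
Log origin:
  1: logged in main at line 57
  2: logged in pick_anchor at line 29
  3: logged in clip_value at line 2
  4: logged in clip_value at line 7
  5: logged in derive_floor at line 11
  6: logged in derive_floor at line 16
  7: logged in pick_anchor at line 32
  8: logged in main at line 59
  9: logged in gauge_drift at line 42
  10: logged in gauge_drift at line 44
  11: logged in main at line 61
  12: logged in count_flags at line 49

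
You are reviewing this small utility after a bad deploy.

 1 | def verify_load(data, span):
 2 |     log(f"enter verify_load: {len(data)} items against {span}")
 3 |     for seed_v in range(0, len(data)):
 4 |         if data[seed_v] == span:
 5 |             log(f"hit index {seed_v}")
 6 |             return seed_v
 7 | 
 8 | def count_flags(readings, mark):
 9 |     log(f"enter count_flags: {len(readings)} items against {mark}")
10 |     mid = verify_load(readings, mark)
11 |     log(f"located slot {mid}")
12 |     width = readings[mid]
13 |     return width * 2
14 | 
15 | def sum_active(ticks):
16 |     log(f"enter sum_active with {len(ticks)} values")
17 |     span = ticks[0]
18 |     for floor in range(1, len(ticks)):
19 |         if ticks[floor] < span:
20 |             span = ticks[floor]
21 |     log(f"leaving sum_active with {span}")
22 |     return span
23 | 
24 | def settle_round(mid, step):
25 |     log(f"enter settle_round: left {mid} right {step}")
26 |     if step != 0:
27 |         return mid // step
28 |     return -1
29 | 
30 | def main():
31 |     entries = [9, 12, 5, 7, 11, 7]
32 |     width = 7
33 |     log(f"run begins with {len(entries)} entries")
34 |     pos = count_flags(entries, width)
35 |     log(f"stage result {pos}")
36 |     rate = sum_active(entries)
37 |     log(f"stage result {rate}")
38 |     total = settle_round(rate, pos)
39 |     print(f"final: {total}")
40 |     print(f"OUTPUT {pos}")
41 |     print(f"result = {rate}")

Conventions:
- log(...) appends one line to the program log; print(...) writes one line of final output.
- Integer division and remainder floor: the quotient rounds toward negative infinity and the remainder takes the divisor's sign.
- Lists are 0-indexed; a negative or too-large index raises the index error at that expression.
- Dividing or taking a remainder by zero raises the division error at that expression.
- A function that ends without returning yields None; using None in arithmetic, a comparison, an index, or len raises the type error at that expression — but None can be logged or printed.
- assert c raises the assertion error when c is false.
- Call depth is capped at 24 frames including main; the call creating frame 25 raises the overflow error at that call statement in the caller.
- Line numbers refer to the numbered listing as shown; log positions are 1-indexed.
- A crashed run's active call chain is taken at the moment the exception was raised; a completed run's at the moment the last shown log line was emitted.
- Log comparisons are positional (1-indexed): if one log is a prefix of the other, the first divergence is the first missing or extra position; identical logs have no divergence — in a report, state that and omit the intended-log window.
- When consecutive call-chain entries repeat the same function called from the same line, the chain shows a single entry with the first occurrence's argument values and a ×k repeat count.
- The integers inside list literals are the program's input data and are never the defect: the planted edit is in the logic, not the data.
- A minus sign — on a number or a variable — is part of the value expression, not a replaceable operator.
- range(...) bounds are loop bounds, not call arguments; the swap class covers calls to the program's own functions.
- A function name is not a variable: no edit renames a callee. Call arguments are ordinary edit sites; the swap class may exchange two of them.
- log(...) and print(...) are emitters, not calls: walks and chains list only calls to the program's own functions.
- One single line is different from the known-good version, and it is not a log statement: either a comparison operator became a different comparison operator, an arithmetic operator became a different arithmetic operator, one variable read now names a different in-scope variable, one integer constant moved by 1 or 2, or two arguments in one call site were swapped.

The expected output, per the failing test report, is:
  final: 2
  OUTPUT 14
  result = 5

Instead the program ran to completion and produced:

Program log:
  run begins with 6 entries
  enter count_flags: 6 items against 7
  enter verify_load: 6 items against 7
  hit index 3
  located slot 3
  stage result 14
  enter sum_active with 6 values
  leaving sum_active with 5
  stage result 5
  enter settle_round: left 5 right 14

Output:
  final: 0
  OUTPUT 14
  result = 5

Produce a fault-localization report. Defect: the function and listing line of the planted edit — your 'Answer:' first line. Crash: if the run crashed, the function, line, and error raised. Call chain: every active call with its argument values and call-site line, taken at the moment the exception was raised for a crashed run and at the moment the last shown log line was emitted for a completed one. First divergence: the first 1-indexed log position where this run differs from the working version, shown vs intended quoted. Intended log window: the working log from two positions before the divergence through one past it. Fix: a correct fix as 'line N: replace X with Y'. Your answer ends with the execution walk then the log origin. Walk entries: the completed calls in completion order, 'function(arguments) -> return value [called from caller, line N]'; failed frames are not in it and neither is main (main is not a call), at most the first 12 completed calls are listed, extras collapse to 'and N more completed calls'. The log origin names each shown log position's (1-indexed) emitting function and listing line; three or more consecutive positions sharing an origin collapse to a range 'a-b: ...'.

Answer: the defect is in main at line 38.
Key fact: Log line 10 is where behavior first shows: 'enter settle_round: left 5 right 14' appears instead of 'enter settle_round: left 14 right 5'.
Call chain: main -> settle_round(5, 14) (called at line 38).
First divergence: position 10 — shown 'enter settle_round: left 5 right 14', intended 'enter settle_round: left 14 right 5'.
Intended log window:
  8: leaving sum_active with 5
  9: stage result 5
  10: enter settle_round: left 14 right 5
Execution walk:
  verify_load([9, 12, 5, 7, 11, 7], 7) -> 3  [called from count_flags, line 10]
  count_flags([9, 12, 5, 7, 11, 7], 7) -> 14  [called from main, line 34]
  sum_active([9, 12, 5, 7, 11, 7]) -> 5  [called from main, line 36]
  settle_round(5, 14) -> 0  [called from main, line 38]
Log line origins:
  1: logged in main at line 33
  2: logged in count_flags at line 9
  3: logged in verify_load at line 2
  4: logged in verify_load at line 5
  5: logged in count_flags at line 11
  6: logged in main at line 35
  7: logged in sum_active at line 16
  8: logged in sum_active at line 21
  9: logged in main at line 37
  10: logged in settle_round at line 25
A correct fix: line 38: replace `settle_round(rate, pos)` with `settle_round(pos, rate)`.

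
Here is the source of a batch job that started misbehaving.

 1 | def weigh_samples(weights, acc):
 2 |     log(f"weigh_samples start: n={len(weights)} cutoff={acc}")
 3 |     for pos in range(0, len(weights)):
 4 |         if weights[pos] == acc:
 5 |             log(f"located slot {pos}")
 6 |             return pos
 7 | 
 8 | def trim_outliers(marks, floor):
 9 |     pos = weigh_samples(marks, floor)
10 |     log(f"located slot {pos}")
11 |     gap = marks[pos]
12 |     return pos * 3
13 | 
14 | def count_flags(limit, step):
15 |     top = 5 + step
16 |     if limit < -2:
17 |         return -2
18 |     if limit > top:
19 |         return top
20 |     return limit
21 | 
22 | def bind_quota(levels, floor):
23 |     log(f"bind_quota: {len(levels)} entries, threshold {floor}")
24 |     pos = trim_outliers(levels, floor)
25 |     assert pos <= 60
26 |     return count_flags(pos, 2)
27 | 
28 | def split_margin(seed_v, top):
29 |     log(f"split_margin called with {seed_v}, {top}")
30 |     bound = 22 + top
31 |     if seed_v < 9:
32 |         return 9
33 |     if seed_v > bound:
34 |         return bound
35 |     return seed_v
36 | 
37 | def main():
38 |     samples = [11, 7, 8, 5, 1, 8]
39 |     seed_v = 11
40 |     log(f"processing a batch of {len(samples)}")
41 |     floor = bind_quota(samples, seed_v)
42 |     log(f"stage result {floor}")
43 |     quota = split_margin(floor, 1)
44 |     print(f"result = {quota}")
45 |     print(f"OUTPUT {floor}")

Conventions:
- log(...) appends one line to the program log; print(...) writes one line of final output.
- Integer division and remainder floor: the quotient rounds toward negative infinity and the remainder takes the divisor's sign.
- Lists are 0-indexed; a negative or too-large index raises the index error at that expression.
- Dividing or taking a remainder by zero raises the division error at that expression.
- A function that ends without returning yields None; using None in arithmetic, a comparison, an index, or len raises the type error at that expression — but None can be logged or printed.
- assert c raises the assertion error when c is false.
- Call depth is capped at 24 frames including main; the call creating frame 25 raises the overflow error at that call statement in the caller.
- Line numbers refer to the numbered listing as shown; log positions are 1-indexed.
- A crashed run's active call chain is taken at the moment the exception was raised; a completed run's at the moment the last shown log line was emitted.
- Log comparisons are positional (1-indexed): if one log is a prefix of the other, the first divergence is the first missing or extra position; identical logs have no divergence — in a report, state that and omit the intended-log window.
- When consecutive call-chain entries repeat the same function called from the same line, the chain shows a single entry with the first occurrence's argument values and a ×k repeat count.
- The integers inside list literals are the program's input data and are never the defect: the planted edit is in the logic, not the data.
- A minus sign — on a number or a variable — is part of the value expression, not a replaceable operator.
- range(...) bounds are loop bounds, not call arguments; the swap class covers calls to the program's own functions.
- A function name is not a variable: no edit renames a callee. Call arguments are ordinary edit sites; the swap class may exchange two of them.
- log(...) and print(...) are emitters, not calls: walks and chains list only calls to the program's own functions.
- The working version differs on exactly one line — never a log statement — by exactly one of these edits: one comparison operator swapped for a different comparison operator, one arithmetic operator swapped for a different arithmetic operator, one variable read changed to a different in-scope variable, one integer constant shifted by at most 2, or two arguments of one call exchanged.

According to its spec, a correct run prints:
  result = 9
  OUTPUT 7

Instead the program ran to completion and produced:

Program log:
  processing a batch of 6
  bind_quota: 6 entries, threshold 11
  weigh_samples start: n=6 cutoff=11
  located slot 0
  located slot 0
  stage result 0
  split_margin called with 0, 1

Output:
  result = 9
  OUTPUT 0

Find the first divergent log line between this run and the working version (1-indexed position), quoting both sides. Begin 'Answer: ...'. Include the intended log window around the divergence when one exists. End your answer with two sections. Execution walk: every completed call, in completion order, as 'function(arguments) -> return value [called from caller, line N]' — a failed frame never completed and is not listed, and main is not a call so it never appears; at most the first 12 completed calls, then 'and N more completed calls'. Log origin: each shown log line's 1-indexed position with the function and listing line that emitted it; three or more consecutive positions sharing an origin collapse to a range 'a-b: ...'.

Answer: position 6 — the shown line 'stage result 0' should read 'stage result 7'.
Intended log window:
  4: located slot 0
  5: located slot 0
  6: stage result 7
  7: split_margin called with 7, 1
Execution walk:
  weigh_samples([11, 7, 8, 5, 1, 8], 11) -> 0  [called from trim_outliers, line 9]
  trim_outliers([11, 7, 8, 5, 1, 8], 11) -> 0  [called from bind_quota, line 24]
  count_flags(0, 2) -> 0  [called from bind_quota, line 26]
  bind_quota([11, 7, 8, 5, 1, 8], 11) -> 0  [called from main, line 41]
  split_margin(0, 1) -> 9  [called from main, line 43]
Log origin:
  1: from main, line 40
  2: from bind_quota, line 23
  3: from weigh_samples, line 2
  4: from weigh_samples, line 5
  5: from trim_outliers, line 10
  6: from main, line 42
  7: from split_margin, line 29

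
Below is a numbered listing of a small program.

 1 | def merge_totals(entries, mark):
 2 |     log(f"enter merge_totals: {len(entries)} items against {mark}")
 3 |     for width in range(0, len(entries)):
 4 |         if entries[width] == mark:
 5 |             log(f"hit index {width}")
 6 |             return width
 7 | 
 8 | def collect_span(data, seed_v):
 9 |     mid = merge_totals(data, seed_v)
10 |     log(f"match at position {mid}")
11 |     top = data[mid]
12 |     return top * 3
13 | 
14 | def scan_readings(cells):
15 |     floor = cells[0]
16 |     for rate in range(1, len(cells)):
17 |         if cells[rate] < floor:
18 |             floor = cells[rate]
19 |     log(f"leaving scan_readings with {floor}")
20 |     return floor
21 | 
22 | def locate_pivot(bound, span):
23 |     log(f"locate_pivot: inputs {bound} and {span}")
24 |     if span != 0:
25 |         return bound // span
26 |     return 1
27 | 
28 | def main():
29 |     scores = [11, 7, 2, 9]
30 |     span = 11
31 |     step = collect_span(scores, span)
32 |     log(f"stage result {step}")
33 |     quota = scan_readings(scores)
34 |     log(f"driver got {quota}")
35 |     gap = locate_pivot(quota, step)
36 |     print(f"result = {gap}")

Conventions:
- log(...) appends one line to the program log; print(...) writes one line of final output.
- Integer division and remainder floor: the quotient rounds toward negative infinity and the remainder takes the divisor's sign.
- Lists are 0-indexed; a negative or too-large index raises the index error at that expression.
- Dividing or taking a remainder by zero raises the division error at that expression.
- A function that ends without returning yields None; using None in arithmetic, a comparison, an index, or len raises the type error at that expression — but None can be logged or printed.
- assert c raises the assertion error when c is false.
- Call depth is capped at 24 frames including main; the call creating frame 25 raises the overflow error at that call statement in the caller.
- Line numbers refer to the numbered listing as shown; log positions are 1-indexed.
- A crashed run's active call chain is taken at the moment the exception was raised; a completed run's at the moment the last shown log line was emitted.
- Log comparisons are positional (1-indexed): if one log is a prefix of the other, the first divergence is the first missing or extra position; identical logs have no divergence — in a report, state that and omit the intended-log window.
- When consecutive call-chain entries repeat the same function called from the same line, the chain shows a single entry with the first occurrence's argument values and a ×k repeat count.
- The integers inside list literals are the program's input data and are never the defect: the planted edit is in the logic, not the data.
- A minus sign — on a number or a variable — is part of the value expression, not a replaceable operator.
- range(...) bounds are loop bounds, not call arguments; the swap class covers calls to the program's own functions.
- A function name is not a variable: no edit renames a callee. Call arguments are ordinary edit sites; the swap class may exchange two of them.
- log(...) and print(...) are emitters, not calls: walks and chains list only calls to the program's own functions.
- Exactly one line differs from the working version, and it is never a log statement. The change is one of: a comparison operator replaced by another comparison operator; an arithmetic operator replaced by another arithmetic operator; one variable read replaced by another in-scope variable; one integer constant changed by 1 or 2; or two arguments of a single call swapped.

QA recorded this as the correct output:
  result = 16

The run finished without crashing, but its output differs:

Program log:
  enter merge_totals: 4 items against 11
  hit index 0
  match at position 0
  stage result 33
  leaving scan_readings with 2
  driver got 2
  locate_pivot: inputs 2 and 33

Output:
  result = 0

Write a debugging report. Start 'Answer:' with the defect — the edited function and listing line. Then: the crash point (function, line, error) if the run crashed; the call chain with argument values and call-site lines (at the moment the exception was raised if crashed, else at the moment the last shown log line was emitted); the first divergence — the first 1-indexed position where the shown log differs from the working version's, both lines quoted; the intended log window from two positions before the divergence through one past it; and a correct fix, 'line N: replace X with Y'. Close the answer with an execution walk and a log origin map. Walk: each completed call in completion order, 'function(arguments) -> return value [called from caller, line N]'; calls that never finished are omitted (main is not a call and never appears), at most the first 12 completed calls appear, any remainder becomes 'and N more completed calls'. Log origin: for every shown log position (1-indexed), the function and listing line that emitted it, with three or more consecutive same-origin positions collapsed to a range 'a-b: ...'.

Answer: the defect is in main at line 35.
Key fact: Log line 7 is where behavior first shows: 'locate_pivot: inputs 2 and 33' appears instead of 'locate_pivot: inputs 33 and 2'.
Call chain: main -> locate_pivot(2, 33) (called at line 35).
First divergence: position 7 — the shown line 'locate_pivot: inputs 2 and 33' should read 'locate_pivot: inputs 33 and 2'.
Intended log window:
  5: leaving scan_readings with 2
  6: driver got 2
  7: locate_pivot: inputs 33 and 2
Execution walk:
  merge_totals([11, 7, 2, 9], 11) -> 0  [called from collect_span, line 9]
  collect_span([11, 7, 2, 9], 11) -> 33  [called from main, line 31]
  scan_readings([11, 7, 2, 9]) -> 2  [called from main, line 33]
  locate_pivot(2, 33) -> 0  [called from main, line 35]
Origin of each log line:
  1: logged in merge_totals at line 2
  2: logged in merge_totals at line 5
  3: logged in collect_span at line 10
  4: logged in main at line 32
  5: logged in scan_readings at line 19
  6: logged in main at line 34
  7: logged in locate_pivot at line 23
A correct fix: line 35: replace `locate_pivot(quota, step)` with `locate_pivot(step, quota)`.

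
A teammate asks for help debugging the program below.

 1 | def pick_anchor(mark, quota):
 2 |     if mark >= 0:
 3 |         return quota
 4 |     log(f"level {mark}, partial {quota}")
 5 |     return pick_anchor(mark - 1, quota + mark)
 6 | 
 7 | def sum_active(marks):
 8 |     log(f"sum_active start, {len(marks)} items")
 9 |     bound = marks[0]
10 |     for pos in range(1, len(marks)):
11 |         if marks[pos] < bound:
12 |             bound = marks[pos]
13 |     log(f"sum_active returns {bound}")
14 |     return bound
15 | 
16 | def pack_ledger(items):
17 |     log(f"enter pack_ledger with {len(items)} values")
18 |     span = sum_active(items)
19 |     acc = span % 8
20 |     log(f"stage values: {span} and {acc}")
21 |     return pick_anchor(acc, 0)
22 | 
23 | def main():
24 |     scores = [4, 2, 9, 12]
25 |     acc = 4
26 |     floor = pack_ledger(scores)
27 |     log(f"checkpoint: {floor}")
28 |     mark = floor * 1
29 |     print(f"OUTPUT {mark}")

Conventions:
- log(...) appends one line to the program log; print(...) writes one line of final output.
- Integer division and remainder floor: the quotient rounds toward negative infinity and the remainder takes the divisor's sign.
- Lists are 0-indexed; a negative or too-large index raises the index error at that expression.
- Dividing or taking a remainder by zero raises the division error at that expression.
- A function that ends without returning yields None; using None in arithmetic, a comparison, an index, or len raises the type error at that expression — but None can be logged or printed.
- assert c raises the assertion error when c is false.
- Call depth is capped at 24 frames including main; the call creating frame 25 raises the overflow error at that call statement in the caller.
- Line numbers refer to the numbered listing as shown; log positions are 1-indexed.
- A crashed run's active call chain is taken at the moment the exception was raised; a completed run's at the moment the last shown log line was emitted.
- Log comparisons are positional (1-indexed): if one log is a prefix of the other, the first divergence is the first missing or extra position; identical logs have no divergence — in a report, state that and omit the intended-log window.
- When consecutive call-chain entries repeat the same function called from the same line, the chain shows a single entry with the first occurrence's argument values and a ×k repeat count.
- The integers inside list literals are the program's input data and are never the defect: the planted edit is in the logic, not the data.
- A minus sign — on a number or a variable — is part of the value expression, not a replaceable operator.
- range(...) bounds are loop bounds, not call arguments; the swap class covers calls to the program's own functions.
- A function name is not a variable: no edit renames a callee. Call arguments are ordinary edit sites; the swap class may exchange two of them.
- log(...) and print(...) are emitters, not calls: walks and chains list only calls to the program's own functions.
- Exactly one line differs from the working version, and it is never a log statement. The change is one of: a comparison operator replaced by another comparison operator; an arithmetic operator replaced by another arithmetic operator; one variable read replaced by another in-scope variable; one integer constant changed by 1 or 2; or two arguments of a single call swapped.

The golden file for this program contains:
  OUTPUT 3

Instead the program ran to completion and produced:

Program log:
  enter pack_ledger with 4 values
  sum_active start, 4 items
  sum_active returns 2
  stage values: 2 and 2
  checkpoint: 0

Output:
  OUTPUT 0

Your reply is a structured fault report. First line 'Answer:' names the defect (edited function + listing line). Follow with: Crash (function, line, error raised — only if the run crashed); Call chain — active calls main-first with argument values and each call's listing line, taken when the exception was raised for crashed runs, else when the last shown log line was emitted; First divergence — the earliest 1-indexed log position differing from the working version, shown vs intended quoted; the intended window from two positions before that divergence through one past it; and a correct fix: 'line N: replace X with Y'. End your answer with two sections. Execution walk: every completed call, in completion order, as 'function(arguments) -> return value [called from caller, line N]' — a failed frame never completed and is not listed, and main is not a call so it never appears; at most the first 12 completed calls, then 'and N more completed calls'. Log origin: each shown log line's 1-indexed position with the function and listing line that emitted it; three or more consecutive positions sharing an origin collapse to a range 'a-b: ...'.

Answer: the defect is in pick_anchor at line 2.
Key fact: Everything matches until log position 5, which reads 'checkpoint: 0' in place of 'level 2, partial 0'.
Call chain: main.
First divergence: position 5 — the shown line 'checkpoint: 0' should read 'level 2, partial 0'.
Intended log window:
  3: sum_active returns 2
  4: stage values: 2 and 2
  5: level 2, partial 0
  6: level 1, partial 2
Execution walk:
  sum_active([4, 2, 9, 12]) -> 2  [called from pack_ledger, line 18]
  pick_anchor(2, 0) -> 0  [called from pack_ledger, line 21]
  pack_ledger([4, 2, 9, 12]) -> 0  [called from main, line 26]
Log origins:
  1 — pack_ledger, line 17
  2 — sum_active, line 8
  3 — sum_active, line 13
  4 — pack_ledger, line 20
  5 — main, line 27
A correct fix: line 2: replace `>=` with `<=`.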